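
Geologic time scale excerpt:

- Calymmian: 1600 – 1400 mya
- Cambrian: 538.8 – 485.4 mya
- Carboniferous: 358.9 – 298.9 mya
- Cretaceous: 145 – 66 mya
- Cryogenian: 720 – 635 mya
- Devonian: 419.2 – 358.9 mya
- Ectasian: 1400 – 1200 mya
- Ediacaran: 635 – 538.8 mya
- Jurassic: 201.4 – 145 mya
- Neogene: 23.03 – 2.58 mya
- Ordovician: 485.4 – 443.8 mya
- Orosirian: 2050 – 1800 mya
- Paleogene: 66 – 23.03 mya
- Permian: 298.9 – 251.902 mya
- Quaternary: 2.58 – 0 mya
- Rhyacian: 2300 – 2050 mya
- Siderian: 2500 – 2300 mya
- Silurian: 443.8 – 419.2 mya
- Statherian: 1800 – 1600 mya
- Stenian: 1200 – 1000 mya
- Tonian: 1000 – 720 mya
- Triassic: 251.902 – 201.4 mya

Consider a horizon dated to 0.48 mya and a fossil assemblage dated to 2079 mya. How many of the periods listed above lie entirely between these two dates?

2079 Ma sits inside the Rhyacian (2300–2050) and 0.48 Ma inside the Quaternary (2.58–0); neither of those is wholly between the two dates.
The listed periods lying completely between them are Orosirian, Statherian, Calymmian, Ectasian, Stenian, Tonian, Cryogenian, Ediacaran, Cambrian, Ordovician, Silurian, Devonian, Carboniferous, Permian, Triassic, Jurassic, Cretaceous, Paleogene, Neogene — 19 in all.

19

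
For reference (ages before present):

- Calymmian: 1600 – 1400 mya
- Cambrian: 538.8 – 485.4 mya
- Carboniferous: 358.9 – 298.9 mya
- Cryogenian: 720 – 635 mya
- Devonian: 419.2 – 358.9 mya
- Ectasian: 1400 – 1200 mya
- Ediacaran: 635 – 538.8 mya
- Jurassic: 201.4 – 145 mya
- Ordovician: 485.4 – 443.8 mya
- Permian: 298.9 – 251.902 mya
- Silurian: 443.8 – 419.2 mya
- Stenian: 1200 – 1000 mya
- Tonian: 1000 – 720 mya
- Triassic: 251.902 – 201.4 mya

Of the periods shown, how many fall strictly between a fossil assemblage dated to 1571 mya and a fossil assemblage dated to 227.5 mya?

1571 Ma sits inside the Calymmian (1600–1400) and 227.5 Ma inside the Triassic (251.902–201.4); neither of those is wholly between the two dates.
The listed periods lying completely between them are Ectasian, Stenian, Tonian, Cryogenian, Ediacaran, Cambrian, Ordovician, Silurian, Devonian, Carboniferous, Permian — 11 in all.

11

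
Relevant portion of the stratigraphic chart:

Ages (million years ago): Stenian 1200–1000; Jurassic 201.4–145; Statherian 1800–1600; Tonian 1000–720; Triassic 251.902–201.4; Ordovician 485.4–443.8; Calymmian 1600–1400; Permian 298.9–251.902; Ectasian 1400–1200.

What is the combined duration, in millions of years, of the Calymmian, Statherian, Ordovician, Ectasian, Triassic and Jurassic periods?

Each duration: Calymmian = 200; Statherian = 200; Ordovician = 41.6; Ectasian = 200; Triassic = 50.502; Jurassic = 56.4.
Sum: 200 + 200 + 41.6 + 200 + 50.502 + 56.4 = 748.502 Myr.

748.502 million years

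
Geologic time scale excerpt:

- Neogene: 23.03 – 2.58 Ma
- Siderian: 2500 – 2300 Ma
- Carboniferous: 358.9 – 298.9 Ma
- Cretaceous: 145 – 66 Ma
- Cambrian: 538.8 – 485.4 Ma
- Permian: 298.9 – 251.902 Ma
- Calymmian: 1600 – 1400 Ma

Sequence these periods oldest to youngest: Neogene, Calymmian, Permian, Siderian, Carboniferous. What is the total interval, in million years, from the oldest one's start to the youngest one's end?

Siderian → Calymmian → Carboniferous → Permian → Neogene; total span 2497.42 Myr

Start ages (Ma): Siderian 2500, Calymmian 1600, Carboniferous 358.9, Permian 298.9, Neogene 23.03.
Ordered oldest to youngest: Siderian, Calymmian, Carboniferous, Permian, Neogene.
Span = 2500 − 2.58 = 2497.42 Myr.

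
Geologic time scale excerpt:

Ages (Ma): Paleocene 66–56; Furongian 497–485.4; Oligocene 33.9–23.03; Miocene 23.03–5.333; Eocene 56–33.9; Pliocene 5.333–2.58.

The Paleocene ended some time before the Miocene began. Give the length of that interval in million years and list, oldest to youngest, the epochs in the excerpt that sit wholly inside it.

The Paleocene closes at 56 Ma and the Miocene opens at 23.03 Ma, so the interval is 56 − 23.03 = 32.97 Myr.
An epoch fits inside if it starts at or after 56 Ma and ends at or before 23.03 Ma; oldest first that gives Eocene, Oligocene.

32.97 million years; Eocene, Oligocene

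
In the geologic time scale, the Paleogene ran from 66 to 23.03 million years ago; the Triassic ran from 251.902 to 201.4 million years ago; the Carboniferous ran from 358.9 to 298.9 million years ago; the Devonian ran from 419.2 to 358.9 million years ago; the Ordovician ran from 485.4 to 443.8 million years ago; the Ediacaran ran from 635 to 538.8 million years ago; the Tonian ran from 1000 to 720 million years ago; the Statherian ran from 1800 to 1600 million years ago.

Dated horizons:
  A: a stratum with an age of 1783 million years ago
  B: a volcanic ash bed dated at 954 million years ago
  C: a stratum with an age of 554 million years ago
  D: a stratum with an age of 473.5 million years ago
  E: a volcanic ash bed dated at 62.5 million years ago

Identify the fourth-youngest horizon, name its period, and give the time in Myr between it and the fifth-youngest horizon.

Smaller Ma means younger, so youngest first: E 62.5 < D 473.5 < C 554 < B 954 < A 1783.
Counting 4 along gives B (954 Ma); the excerpt puts that inside the Tonian, 1000–720 Ma.
Next in line is A (1783 Ma), and 1783 − 954 = 829 Myr.

B, in the Tonian; 829 million years to A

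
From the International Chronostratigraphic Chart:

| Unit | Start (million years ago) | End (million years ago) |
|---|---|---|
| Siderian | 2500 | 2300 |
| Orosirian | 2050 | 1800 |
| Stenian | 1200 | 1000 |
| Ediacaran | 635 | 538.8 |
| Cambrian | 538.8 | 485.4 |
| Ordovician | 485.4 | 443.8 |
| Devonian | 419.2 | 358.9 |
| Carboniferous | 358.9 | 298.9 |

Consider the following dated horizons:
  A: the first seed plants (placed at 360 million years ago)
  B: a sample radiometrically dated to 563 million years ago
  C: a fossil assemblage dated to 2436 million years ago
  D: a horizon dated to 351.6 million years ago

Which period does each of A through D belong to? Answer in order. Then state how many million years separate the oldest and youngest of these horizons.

A: 360 Ma lies in 419.2–358.9 Ma, so Devonian.
B: 563 Ma lies in 635–538.8 Ma, so Ediacaran.
C: 2436 Ma lies in 2500–2300 Ma, so Siderian.
D: 351.6 Ma lies in 358.9–298.9 Ma, so Carboniferous.
Oldest = 2436 Ma, youngest = 351.6 Ma → span 2084.4 Myr.

A — Devonian; B — Ediacaran; C — Siderian; D — Carboniferous; span 2084.4 million years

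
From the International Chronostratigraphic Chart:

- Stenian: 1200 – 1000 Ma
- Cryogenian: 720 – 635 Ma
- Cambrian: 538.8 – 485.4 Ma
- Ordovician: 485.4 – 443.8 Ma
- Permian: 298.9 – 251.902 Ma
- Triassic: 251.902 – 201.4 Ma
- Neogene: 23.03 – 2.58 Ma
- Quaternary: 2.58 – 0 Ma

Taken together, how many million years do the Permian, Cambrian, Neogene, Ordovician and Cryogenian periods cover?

Duration is start − end for each: (298.9 − 251.902) + (538.8 − 485.4) + (23.03 − 2.58) + (485.4 − 443.8) + (720 − 635).
That is 46.998 + 53.4 + 20.45 + 41.6 + 85, which totals 247.448 million years.

247.448 million years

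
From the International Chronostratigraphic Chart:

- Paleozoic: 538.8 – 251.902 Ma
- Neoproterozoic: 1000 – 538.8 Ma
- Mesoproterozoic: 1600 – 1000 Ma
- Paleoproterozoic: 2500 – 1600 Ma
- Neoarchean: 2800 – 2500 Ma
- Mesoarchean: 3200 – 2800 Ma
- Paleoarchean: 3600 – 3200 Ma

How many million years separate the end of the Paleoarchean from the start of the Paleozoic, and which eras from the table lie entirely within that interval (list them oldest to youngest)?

2661.2 million years; Mesoarchean, Neoarchean, Paleoproterozoic, Mesoproterozoic, Neoproterozoic

End of Paleoarchean = 3200 Ma; start of Paleozoic = 538.8 Ma.
Gap = 3200 − 538.8 = 2661.2 Myr.
Eras wholly inside 3200–538.8 Ma: Mesoarchean (3200–2800), Neoarchean (2800–2500), Paleoproterozoic (2500–1600), Mesoproterozoic (1600–1000), Neoproterozoic (1000–538.8).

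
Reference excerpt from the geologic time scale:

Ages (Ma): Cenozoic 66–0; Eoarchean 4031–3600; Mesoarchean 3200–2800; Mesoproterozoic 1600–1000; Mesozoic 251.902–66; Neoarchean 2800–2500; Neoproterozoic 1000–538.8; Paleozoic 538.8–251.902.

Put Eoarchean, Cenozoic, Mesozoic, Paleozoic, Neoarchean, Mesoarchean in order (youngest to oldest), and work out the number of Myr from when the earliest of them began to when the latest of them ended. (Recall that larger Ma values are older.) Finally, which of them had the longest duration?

From the excerpt: Eoarchean 4031–3600; Cenozoic 66–0; Mesozoic 251.902–66; Paleozoic 538.8–251.902; Neoarchean 2800–2500; Mesoarchean 3200–2800 (Ma).
Larger Ma is earlier, so the oldest is Eoarchean and the youngest is Cenozoic; youngest to oldest: Cenozoic, Mesozoic, Paleozoic, Neoarchean, Mesoarchean, Eoarchean.
Oldest start 4031 minus youngest end 0 gives 4031 Myr overall.
Individual lengths (start − end): Mesozoic 185.902; Mesoarchean 400; Cenozoic 66; Neoarchean 300; Eoarchean 431; Paleozoic 286.898. The largest is Eoarchean at 431 Myr.

Cenozoic, Mesozoic, Paleozoic, Neoarchean, Mesoarchean, Eoarchean; total span 4031 Myr; longest is Eoarchean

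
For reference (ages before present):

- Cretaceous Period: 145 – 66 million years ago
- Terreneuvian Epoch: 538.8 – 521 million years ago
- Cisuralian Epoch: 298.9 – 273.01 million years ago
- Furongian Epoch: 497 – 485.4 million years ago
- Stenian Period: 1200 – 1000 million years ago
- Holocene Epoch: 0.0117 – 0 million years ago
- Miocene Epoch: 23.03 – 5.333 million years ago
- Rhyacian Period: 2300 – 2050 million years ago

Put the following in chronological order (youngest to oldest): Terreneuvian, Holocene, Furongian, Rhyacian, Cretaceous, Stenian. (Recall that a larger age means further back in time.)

Sorting by start age (ascending Ma, since larger Ma = older): Holocene start 0.0117, Cretaceous start 145, Furongian start 497, Terreneuvian start 538.8, Stenian start 1200, Rhyacian start 2300.

Holocene, Cretaceous, Furongian, Terreneuvian, Stenian, Rhyacian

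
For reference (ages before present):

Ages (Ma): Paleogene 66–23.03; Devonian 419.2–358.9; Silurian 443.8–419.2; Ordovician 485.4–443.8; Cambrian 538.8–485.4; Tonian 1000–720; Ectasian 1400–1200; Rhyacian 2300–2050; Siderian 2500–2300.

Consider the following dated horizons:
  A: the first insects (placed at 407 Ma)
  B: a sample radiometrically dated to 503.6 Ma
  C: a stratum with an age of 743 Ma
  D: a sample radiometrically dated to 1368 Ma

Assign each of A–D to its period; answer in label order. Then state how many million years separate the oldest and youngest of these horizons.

A: 407 Ma lies in 419.2–358.9 Ma, so Devonian.
B: 503.6 Ma lies in 538.8–485.4 Ma, so Cambrian.
C: 743 Ma lies in 1000–720 Ma, so Tonian.
D: 1368 Ma lies in 1400–1200 Ma, so Ectasian.
Oldest = 1368 Ma, youngest = 407 Ma → span 961 Myr.

A — Devonian; B — Cambrian; C — Tonian; D — Ectasian; span 961 million years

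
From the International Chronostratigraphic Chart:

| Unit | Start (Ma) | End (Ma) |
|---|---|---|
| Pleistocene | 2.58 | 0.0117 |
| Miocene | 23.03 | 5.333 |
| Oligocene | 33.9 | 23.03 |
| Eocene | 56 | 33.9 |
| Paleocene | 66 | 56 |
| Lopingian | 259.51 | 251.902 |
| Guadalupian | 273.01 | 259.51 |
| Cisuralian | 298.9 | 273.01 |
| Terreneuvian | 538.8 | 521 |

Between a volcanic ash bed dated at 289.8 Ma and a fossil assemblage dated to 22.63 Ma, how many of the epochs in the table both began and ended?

289.8 Ma sits inside the Cisuralian (298.9–273.01) and 22.63 Ma inside the Miocene (23.03–5.333); neither of those is wholly between the two dates.
The listed epochs lying completely between them are Guadalupian, Lopingian, Paleocene, Eocene, Oligocene — 5 in all.

5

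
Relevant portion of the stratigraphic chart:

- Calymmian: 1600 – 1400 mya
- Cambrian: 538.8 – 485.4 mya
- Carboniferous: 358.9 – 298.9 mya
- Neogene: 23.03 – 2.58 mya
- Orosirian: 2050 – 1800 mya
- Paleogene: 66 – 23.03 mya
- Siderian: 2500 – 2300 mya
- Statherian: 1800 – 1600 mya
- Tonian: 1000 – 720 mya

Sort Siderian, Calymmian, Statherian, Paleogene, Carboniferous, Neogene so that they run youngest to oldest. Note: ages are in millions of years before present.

Neogene, Paleogene, Carboniferous, Calymmian, Statherian, Siderian

Sorting by start age (ascending Ma, since larger Ma = older): Neogene began 23.03, Paleogene began 66, Carboniferous began 358.9, Calymmian began 1600, Statherian began 1800, Siderian began 2500.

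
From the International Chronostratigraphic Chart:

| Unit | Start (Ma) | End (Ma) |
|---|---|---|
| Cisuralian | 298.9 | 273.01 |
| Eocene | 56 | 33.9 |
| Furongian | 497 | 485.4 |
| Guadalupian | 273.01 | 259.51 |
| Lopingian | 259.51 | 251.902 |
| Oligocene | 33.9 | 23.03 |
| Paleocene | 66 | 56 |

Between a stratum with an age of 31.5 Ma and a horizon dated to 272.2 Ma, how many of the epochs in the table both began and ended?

3

The older date is 272.2 Ma and the younger is 31.5 Ma.
Epochs with start < 272.2 and end > 31.5 Ma: Lopingian (259.51–251.902), Paleocene (66–56), Eocene (56–33.9).
That is 3 complete epochs.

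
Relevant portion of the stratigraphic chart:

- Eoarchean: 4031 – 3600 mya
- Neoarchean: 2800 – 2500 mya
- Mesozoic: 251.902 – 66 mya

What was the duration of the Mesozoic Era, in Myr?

185.902 million years

251.902 − 66 = 185.902 million years.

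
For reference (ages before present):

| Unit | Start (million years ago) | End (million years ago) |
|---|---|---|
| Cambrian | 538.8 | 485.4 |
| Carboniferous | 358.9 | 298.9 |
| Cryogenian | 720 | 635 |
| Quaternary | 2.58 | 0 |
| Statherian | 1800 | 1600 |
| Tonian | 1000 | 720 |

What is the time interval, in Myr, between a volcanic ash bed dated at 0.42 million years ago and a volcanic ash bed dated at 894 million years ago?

893.58 million years

894 − 0.42 = 893.58 million years.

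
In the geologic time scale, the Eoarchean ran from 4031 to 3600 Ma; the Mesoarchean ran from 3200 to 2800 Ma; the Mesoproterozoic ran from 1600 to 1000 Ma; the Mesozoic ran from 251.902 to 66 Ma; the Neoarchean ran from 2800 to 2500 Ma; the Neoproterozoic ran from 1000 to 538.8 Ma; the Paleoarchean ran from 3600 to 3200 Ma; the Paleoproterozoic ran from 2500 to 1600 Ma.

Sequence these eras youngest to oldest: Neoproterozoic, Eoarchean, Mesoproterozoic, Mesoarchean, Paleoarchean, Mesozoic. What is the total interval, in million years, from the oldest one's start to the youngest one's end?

Start ages (Ma): Eoarchean 4031, Paleoarchean 3600, Mesoarchean 3200, Mesoproterozoic 1600, Neoproterozoic 1000, Mesozoic 251.902.
Ordered youngest to oldest: Mesozoic, Neoproterozoic, Mesoproterozoic, Mesoarchean, Paleoarchean, Eoarchean.
Span = 4031 − 66 = 3965 Myr.

Mesozoic, Neoproterozoic, Mesoproterozoic, Mesoarchean, Paleoarchean, Eoarchean; total span 3965 Myr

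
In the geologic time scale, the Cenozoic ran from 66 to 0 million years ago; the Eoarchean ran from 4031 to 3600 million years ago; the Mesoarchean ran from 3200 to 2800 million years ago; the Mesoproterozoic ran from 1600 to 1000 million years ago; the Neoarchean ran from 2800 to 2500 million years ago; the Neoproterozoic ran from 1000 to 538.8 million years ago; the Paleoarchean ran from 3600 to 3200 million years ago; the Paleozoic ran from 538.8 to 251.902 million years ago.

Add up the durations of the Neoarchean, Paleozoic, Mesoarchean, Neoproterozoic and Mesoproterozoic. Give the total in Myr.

2048.098 million years

Duration is start − end for each: (2800 − 2500) + (538.8 − 251.902) + (3200 − 2800) + (1000 − 538.8) + (1600 − 1000).
That is 300 + 286.898 + 400 + 461.2 + 600, which totals 2048.098 million years.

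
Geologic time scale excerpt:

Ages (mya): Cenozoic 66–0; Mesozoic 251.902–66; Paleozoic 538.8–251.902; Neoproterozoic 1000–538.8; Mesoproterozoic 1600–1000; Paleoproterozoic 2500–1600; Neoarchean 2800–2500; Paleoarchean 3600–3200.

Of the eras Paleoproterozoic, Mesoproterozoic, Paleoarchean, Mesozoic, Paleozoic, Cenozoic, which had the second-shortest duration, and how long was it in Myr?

Start − end for each: Paleoproterozoic 2500 − 1600 = 900; Mesoproterozoic 1600 − 1000 = 600; Paleoarchean 3600 − 3200 = 400; Mesozoic 251.902 − 66 = 185.902; Paleozoic 538.8 − 251.902 = 286.898; Cenozoic 66 − 0 = 66.
Ranking these from shortest: Cenozoic < Mesozoic < Paleozoic < Paleoarchean < Mesoproterozoic < Paleoproterozoic.
Position 2 in that ranking is Mesozoic, which lasted 185.902 Myr.

Mesozoic, 185.902 million years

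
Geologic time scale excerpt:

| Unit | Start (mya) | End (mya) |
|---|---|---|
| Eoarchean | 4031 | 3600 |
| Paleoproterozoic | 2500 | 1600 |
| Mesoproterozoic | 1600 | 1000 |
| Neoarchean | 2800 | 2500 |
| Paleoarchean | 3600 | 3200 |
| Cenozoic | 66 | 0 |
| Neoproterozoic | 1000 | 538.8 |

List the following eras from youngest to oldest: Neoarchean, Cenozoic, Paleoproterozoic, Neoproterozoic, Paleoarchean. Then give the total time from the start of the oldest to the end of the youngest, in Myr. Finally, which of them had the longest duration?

Cenozoic → Neoproterozoic → Paleoproterozoic → Neoarchean → Paleoarchean; total span 3600 Myr; longest is Paleoproterozoic

From the excerpt: Neoarchean 2800–2500; Cenozoic 66–0; Paleoproterozoic 2500–1600; Neoproterozoic 1000–538.8; Paleoarchean 3600–3200 (Ma).
Larger Ma is earlier, so the oldest is Paleoarchean and the youngest is Cenozoic; youngest to oldest: Cenozoic, Neoproterozoic, Paleoproterozoic, Neoarchean, Paleoarchean.
Oldest start 3600 minus youngest end 0 gives 3600 Myr overall.
Individual lengths (start − end): Neoarchean 300; Neoproterozoic 461.2; Paleoproterozoic 900; Paleoarchean 400; Cenozoic 66. The largest is Paleoproterozoic at 900 Myr.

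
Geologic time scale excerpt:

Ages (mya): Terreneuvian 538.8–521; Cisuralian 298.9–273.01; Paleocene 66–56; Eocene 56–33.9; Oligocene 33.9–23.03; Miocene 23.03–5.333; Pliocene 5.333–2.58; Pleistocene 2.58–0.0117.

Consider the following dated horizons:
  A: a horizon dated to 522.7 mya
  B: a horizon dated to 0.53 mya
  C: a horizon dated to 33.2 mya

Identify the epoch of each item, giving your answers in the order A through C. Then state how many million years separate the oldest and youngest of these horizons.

A — Terreneuvian; B — Pleistocene; C — Oligocene; span 522.17 million years

A: 522.7 Ma lies in 538.8–521 Ma, so Terreneuvian.
B: 0.53 Ma lies in 2.58–0.0117 Ma, so Pleistocene.
C: 33.2 Ma lies in 33.9–23.03 Ma, so Oligocene.
Oldest = 522.7 Ma, youngest = 0.53 Ma → span 522.17 Myr.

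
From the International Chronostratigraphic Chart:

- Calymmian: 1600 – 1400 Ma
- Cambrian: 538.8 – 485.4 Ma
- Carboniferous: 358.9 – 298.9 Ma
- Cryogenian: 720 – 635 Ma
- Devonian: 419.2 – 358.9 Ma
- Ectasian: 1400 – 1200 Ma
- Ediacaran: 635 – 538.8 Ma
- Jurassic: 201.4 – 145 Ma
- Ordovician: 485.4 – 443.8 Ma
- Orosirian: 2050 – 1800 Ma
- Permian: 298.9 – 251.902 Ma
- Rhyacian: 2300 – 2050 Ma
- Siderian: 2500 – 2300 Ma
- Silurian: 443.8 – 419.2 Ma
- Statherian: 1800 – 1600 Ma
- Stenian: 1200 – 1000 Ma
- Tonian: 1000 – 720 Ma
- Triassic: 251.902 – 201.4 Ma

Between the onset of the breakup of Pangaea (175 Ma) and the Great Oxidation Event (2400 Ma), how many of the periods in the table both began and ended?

16

2400 Ma sits inside the Siderian (2500–2300) and 175 Ma inside the Jurassic (201.4–145); neither of those is wholly between the two dates.
The listed periods lying completely between them are Rhyacian, Orosirian, Statherian, Calymmian, Ectasian, Stenian, Tonian, Cryogenian, Ediacaran, Cambrian, Ordovician, Silurian, Devonian, Carboniferous, Permian, Triassic — 16 in all.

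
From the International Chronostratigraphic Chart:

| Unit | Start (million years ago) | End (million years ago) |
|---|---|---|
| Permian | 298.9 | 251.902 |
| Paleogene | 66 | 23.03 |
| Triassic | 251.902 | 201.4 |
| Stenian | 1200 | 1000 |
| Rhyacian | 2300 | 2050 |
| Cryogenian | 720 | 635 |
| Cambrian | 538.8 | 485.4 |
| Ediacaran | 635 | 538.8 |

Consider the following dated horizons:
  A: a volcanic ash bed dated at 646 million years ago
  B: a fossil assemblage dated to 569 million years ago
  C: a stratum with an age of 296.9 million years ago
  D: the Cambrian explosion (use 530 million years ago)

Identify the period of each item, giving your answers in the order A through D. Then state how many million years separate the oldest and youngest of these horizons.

A — Cryogenian; B — Ediacaran; C — Permian; D — Cambrian; span 349.1 million years

A: 646 Ma lies in 720–635 Ma, so Cryogenian.
B: 569 Ma lies in 635–538.8 Ma, so Ediacaran.
C: 296.9 Ma lies in 298.9–251.902 Ma, so Permian.
D: 530 Ma lies in 538.8–485.4 Ma, so Cambrian.
Oldest = 646 Ma, youngest = 296.9 Ma → span 349.1 Myr.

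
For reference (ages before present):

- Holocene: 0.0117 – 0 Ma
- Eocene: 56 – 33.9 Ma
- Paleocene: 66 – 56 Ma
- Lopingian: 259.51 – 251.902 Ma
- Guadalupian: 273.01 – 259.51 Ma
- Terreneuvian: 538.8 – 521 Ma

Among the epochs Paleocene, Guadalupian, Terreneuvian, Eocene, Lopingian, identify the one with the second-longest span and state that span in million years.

Terreneuvian, 17.8 million years

Durations: Paleocene 10; Guadalupian 13.5; Terreneuvian 17.8; Eocene 22.1; Lopingian 7.608 Myr.
Sorted longest-first: Eocene (22.1), Terreneuvian (17.8), Guadalupian (13.5), Paleocene (10), Lopingian (7.608).
The second longest is Terreneuvian at 17.8 Myr.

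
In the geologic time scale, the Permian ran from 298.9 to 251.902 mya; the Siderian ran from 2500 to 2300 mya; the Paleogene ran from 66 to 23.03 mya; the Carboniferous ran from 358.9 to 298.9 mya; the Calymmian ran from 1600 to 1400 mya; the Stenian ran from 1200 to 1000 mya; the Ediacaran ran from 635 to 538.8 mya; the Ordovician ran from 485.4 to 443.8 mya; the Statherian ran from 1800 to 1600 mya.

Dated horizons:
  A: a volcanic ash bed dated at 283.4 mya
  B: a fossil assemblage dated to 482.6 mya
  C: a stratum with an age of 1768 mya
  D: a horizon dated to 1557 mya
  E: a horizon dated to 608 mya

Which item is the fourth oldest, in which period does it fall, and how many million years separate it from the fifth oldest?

B, in the Ordovician; 199.2 million years to A

Sorted oldest-first by Ma: C (1768), D (1557), E (608), B (482.6), A (283.4).
The fourth oldest is B at 482.6 Ma, which lies in 485.4–443.8 Ma: the Ordovician.
The fifth oldest is A at 283.4 Ma; separation = |482.6 − 283.4| = 199.2 Myr.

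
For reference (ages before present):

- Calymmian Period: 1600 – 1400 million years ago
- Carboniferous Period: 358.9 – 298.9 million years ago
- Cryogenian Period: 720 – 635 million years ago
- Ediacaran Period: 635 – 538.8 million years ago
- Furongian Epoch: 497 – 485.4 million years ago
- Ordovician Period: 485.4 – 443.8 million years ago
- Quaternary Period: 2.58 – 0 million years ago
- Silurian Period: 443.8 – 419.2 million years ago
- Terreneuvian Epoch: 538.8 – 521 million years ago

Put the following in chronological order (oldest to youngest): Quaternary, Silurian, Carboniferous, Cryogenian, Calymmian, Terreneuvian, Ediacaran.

Sorting by start age (descending Ma, since larger Ma = older): Calymmian start 1600, Cryogenian start 720, Ediacaran start 635, Terreneuvian start 538.8, Silurian start 443.8, Carboniferous start 358.9, Quaternary start 2.58.

Calymmian, Cryogenian, Ediacaran, Terreneuvian, Silurian, Carboniferous, Quaternary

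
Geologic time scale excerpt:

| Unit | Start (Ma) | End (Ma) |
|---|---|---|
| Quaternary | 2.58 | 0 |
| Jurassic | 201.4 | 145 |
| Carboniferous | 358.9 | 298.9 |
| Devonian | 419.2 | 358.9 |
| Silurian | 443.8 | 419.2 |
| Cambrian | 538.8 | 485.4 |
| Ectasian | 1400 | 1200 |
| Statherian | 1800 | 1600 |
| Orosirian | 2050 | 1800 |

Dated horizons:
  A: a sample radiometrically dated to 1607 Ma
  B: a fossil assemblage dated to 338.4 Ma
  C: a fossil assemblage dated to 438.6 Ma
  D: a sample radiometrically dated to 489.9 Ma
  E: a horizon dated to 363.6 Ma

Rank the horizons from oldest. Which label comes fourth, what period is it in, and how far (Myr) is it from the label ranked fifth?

Sorted oldest-first by Ma: A (1607), D (489.9), C (438.6), E (363.6), B (338.4).
The fourth oldest is E at 363.6 Ma, which lies in 419.2–358.9 Ma: the Devonian.
The fifth oldest is B at 338.4 Ma; separation = |363.6 − 338.4| = 25.2 Myr.

E, in the Devonian; 25.2 million years to B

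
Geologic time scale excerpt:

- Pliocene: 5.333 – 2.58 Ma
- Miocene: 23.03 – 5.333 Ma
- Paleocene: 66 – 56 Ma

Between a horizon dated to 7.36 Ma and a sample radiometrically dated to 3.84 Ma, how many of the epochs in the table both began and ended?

Checking each listed span, none has both start < 7.36 Ma and end > 3.84 Ma — every epoch straddles one of the two dates or lies outside them — so the count is 0.

0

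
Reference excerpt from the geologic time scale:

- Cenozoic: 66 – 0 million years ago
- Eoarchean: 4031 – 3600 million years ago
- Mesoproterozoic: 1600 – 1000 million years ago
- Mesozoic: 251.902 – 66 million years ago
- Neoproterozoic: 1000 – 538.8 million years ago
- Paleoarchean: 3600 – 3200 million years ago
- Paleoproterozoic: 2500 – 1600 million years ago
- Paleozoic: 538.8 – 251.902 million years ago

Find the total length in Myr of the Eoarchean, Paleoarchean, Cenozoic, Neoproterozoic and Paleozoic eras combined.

Duration is start − end for each: (4031 − 3600) + (3600 − 3200) + (66 − 0) + (1000 − 538.8) + (538.8 − 251.902).
That is 431 + 400 + 66 + 461.2 + 286.898, which totals 1645.098 million years.

1645.098 million years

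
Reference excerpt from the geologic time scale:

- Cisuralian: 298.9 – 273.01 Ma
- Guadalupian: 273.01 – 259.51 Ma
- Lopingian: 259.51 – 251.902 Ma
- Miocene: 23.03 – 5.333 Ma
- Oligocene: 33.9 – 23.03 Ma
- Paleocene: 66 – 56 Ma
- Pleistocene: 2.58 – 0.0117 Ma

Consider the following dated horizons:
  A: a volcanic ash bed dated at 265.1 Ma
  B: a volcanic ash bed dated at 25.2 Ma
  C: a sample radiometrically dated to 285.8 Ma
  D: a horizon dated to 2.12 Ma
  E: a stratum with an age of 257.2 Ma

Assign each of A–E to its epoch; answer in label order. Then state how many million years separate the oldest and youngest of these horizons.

A — Guadalupian; B — Oligocene; C — Cisuralian; D — Pleistocene; E — Lopingian; span 283.68 million years

A: 265.1 Ma lies in 273.01–259.51 Ma, so Guadalupian.
B: 25.2 Ma lies in 33.9–23.03 Ma, so Oligocene.
C: 285.8 Ma lies in 298.9–273.01 Ma, so Cisuralian.
D: 2.12 Ma lies in 2.58–0.0117 Ma, so Pleistocene.
E: 257.2 Ma lies in 259.51–251.902 Ma, so Lopingian.
Oldest = 285.8 Ma, youngest = 2.12 Ma → span 283.68 Myr.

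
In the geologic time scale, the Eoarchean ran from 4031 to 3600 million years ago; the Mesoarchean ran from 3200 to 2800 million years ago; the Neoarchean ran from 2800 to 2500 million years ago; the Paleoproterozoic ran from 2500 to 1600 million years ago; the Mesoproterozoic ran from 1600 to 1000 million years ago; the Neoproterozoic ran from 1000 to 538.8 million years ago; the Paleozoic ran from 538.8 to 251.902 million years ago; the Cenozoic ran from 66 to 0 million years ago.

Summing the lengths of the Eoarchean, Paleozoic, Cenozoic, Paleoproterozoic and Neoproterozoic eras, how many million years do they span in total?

Duration is start − end for each: (4031 − 3600) + (538.8 − 251.902) + (66 − 0) + (2500 − 1600) + (1000 − 538.8).
That is 431 + 286.898 + 66 + 900 + 461.2, which totals 2145.098 million years.

2145.098 million years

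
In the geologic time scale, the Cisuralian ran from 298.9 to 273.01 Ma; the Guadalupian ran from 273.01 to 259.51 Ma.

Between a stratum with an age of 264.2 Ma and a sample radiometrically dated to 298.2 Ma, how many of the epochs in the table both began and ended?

0

Checking each listed span, none has both start < 298.2 Ma and end > 264.2 Ma — every epoch straddles one of the two dates or lies outside them — so the count is 0.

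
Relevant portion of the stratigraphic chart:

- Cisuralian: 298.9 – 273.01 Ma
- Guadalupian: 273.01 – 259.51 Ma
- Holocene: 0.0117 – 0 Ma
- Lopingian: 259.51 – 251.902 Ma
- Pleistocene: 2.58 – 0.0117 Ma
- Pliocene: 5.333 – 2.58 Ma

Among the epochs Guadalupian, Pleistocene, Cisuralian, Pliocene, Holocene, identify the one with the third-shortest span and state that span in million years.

Start − end for each: Guadalupian 273.01 − 259.51 = 13.5; Pleistocene 2.58 − 0.0117 = 2.5683; Cisuralian 298.9 − 273.01 = 25.89; Pliocene 5.333 − 2.58 = 2.753; Holocene 0.0117 − 0 = 0.0117.
Ranking these from shortest: Holocene < Pleistocene < Pliocene < Guadalupian < Cisuralian.
Position 3 in that ranking is Pliocene, which lasted 2.753 Myr.

Pliocene, 2.753 million years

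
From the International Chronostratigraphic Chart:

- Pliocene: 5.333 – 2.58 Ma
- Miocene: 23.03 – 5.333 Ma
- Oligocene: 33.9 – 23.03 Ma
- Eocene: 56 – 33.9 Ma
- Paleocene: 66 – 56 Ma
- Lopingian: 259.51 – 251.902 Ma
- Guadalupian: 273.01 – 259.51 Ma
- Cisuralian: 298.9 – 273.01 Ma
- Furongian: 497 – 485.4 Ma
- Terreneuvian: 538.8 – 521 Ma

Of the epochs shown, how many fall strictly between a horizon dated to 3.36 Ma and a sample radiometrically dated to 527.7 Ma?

8

The older date is 527.7 Ma and the younger is 3.36 Ma.
Epochs with start < 527.7 and end > 3.36 Ma: Furongian (497–485.4), Cisuralian (298.9–273.01), Guadalupian (273.01–259.51), Lopingian (259.51–251.902), Paleocene (66–56), Eocene (56–33.9), Oligocene (33.9–23.03), Miocene (23.03–5.333).
That is 8 complete epochs.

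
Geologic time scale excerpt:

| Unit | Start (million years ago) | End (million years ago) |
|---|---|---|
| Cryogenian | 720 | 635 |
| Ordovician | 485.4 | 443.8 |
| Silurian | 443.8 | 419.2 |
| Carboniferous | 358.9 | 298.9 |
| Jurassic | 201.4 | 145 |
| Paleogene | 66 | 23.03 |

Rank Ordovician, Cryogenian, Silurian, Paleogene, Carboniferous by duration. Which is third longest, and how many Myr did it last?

Start − end for each: Ordovician 485.4 − 443.8 = 41.6; Cryogenian 720 − 635 = 85; Silurian 443.8 − 419.2 = 24.6; Paleogene 66 − 23.03 = 42.97; Carboniferous 358.9 − 298.9 = 60.
Ranking these from longest: Cryogenian > Carboniferous > Paleogene > Ordovician > Silurian.
Position 3 in that ranking is Paleogene, which lasted 42.97 Myr.

Paleogene, 42.97 million years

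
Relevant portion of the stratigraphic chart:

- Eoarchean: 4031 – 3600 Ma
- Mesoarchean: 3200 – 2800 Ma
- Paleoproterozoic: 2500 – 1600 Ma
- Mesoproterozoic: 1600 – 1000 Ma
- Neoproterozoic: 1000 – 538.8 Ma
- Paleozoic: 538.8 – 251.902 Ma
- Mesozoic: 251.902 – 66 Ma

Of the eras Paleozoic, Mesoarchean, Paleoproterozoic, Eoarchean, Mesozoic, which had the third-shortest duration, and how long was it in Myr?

Start − end for each: Paleozoic 538.8 − 251.902 = 286.898; Mesoarchean 3200 − 2800 = 400; Paleoproterozoic 2500 − 1600 = 900; Eoarchean 4031 − 3600 = 431; Mesozoic 251.902 − 66 = 185.902.
Ranking these from shortest: Mesozoic < Paleozoic < Mesoarchean < Eoarchean < Paleoproterozoic.
Position 3 in that ranking is Mesoarchean, which lasted 400 Myr.

Mesoarchean, 400 million years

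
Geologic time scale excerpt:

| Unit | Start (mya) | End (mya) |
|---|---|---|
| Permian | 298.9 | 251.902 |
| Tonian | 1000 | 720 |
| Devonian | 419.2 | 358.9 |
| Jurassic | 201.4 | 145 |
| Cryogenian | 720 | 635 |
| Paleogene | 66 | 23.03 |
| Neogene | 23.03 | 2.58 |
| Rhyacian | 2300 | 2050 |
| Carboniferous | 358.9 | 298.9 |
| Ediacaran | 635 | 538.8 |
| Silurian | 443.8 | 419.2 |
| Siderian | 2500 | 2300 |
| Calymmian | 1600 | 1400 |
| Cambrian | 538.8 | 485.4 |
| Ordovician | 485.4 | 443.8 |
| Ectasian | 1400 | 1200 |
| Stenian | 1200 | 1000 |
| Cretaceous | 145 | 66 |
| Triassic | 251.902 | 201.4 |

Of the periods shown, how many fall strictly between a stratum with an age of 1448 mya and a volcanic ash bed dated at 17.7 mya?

1448 Ma sits inside the Calymmian (1600–1400) and 17.7 Ma inside the Neogene (23.03–2.58); neither of those is wholly between the two dates.
The listed periods lying completely between them are Ectasian, Stenian, Tonian, Cryogenian, Ediacaran, Cambrian, Ordovician, Silurian, Devonian, Carboniferous, Permian, Triassic, Jurassic, Cretaceous, Paleogene — 15 in all.

15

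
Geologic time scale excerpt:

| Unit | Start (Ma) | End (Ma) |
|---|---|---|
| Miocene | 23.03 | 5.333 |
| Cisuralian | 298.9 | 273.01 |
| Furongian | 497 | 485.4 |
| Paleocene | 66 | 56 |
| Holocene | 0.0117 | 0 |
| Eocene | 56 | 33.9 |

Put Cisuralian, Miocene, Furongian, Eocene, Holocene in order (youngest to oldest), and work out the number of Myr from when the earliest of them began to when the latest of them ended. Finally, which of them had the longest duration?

From the excerpt: Cisuralian 298.9–273.01; Miocene 23.03–5.333; Furongian 497–485.4; Eocene 56–33.9; Holocene 0.0117–0 (Ma).
Larger Ma is earlier, so the oldest is Furongian and the youngest is Holocene; youngest to oldest: Holocene, Miocene, Eocene, Cisuralian, Furongian.
Oldest start 497 minus youngest end 0 gives 497 Myr overall.
Individual lengths (start − end): Cisuralian 25.89; Furongian 11.6; Eocene 22.1; Holocene 0.0117; Miocene 17.697. The largest is Cisuralian at 25.89 Myr.

Holocene → Miocene → Eocene → Cisuralian → Furongian; total span 497 Myr; longest is Cisuralian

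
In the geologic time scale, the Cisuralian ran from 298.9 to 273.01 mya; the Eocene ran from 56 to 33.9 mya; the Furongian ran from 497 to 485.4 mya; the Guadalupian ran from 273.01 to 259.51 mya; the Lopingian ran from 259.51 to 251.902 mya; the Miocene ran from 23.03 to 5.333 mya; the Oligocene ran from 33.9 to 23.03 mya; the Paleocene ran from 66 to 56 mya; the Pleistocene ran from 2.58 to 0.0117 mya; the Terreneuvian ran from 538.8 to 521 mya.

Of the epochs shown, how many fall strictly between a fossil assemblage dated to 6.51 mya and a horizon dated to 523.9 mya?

The older date is 523.9 Ma and the younger is 6.51 Ma.
Epochs with start < 523.9 and end > 6.51 Ma: Furongian (497–485.4), Cisuralian (298.9–273.01), Guadalupian (273.01–259.51), Lopingian (259.51–251.902), Paleocene (66–56), Eocene (56–33.9), Oligocene (33.9–23.03).
That is 7 complete epochs.

7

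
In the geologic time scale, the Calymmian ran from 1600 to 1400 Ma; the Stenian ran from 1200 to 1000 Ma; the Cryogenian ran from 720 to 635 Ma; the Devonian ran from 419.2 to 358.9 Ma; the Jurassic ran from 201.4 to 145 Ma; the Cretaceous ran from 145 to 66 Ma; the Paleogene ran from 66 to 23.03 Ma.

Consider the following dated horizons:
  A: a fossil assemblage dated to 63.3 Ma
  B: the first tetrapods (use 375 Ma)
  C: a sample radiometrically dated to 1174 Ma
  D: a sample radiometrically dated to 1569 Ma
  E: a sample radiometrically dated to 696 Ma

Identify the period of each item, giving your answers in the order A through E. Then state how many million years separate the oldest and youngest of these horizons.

A — Paleogene; B — Devonian; C — Stenian; D — Calymmian; E — Cryogenian; span 1505.7 million years

A: 63.3 Ma lies in 66–23.03 Ma, so Paleogene.
B: 375 Ma lies in 419.2–358.9 Ma, so Devonian.
C: 1174 Ma lies in 1200–1000 Ma, so Stenian.
D: 1569 Ma lies in 1600–1400 Ma, so Calymmian.
E: 696 Ma lies in 720–635 Ma, so Cryogenian.
Oldest = 1569 Ma, youngest = 63.3 Ma → span 1505.7 Myr.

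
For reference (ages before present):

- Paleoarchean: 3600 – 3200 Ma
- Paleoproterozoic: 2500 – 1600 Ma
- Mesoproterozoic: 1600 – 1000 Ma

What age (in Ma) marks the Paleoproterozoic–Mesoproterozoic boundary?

The Paleoproterozoic ends and the Mesoproterozoic begins at 1600 Ma.

1600 Ma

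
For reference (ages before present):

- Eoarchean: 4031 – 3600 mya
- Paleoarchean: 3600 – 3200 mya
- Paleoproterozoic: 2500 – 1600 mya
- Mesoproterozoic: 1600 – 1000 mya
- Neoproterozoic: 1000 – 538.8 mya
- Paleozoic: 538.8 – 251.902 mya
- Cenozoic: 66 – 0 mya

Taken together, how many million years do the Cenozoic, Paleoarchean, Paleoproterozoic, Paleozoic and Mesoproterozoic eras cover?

Each duration: Cenozoic = 66; Paleoarchean = 400; Paleoproterozoic = 900; Paleozoic = 286.898; Mesoproterozoic = 600.
Sum: 66 + 400 + 900 + 286.898 + 600 = 2252.898 Myr.

2252.898 million years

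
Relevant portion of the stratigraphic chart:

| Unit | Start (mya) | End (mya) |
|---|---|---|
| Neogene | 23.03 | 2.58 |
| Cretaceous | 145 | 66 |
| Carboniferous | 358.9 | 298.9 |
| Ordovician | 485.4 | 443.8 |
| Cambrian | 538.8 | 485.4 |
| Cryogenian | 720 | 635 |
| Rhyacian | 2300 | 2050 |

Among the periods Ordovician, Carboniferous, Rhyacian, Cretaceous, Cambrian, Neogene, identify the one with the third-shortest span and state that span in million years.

Cambrian, 53.4 million years

Start − end for each: Ordovician 485.4 − 443.8 = 41.6; Carboniferous 358.9 − 298.9 = 60; Rhyacian 2300 − 2050 = 250; Cretaceous 145 − 66 = 79; Cambrian 538.8 − 485.4 = 53.4; Neogene 23.03 − 2.58 = 20.45.
Ranking these from shortest: Neogene < Ordovician < Cambrian < Carboniferous < Cretaceous < Rhyacian.
Position 3 in that ranking is Cambrian, which lasted 53.4 Myr.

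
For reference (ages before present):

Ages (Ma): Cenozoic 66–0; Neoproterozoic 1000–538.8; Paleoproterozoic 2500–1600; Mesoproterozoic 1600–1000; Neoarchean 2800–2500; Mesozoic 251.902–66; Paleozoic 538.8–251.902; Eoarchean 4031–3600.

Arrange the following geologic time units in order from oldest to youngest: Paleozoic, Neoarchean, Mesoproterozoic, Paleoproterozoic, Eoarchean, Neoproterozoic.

Eoarchean → Neoarchean → Paleoproterozoic → Mesoproterozoic → Neoproterozoic → Paleozoic

Read off each span (Ma): Paleozoic 538.8–251.902; Neoarchean 2800–2500; Mesoproterozoic 1600–1000; Paleoproterozoic 2500–1600; Eoarchean 4031–3600; Neoproterozoic 1000–538.8.
Larger Ma is older, so oldest→youngest is Eoarchean, Neoarchean, Paleoproterozoic, Mesoproterozoic, Neoproterozoic, Paleozoic.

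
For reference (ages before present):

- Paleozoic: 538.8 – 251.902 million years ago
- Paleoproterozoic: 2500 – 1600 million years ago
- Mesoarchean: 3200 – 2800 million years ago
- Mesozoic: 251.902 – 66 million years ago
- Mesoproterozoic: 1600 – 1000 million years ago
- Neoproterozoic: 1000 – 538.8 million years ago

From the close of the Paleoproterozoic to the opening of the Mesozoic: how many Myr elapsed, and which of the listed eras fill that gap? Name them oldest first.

End of Paleoproterozoic = 1600 Ma; start of Mesozoic = 251.902 Ma.
Gap = 1600 − 251.902 = 1348.098 Myr.
Eras wholly inside 1600–251.902 Ma: Mesoproterozoic (1600–1000), Neoproterozoic (1000–538.8), Paleozoic (538.8–251.902).

1348.098 million years; Mesoproterozoic, Neoproterozoic, Paleozoic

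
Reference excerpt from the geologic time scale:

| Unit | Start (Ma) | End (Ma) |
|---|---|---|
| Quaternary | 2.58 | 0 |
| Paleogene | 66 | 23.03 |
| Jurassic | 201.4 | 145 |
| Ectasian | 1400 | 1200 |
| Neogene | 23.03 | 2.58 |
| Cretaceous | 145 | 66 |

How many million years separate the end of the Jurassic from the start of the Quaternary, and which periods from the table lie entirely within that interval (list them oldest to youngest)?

The Jurassic closes at 145 Ma and the Quaternary opens at 2.58 Ma, so the interval is 145 − 2.58 = 142.42 Myr.
A period fits inside if it starts at or after 145 Ma and ends at or before 2.58 Ma; oldest first that gives Cretaceous, Paleogene, Neogene.

142.42 million years; Cretaceous, Paleogene, Neogene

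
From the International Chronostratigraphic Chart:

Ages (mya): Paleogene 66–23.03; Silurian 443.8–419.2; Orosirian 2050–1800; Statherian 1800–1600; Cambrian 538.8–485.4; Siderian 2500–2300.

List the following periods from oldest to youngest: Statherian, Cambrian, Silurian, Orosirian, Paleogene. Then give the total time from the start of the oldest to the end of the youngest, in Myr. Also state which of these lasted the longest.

Start ages (Ma): Orosirian 2050, Statherian 1800, Cambrian 538.8, Silurian 443.8, Paleogene 66.
Ordered oldest to youngest: Orosirian, Statherian, Cambrian, Silurian, Paleogene.
Span = 2050 − 23.03 = 2026.97 Myr.
Durations: Paleogene 42.97, Silurian 24.6, Cambrian 53.4, Orosirian 250, Statherian 200 → longest is Orosirian (250 Myr).

Orosirian → Statherian → Cambrian → Silurian → Paleogene; total span 2026.97 Myr; longest is Orosirian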